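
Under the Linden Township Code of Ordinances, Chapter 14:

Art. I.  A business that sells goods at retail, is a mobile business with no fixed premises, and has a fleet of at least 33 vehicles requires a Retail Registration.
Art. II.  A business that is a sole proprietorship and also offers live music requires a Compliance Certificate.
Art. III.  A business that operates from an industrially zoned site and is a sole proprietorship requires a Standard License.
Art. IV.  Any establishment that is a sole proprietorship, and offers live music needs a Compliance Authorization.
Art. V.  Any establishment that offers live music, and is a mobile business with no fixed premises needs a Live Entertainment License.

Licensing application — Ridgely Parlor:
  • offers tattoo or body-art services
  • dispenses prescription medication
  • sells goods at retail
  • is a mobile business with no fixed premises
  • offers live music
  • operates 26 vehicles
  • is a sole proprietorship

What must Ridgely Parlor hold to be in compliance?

Compliance Authorization, Compliance Certificate, Live Entertainment License

Art. I. sells goods at retail; is a mobile business with no fixed premises; vehicles 26 < 33 → Retail Registration not required.
Art. II. is a sole proprietorship; offers live music → Compliance Certificate required.
Art. III. is a mobile business with no fixed premises (not: operates from an industrially zoned site); is a sole proprietorship → Standard License not required.
Art. IV. is a sole proprietorship; offers live music → Compliance Authorization required.
Art. V. offers live music; is a mobile business with no fixed premises → Live Entertainment License required.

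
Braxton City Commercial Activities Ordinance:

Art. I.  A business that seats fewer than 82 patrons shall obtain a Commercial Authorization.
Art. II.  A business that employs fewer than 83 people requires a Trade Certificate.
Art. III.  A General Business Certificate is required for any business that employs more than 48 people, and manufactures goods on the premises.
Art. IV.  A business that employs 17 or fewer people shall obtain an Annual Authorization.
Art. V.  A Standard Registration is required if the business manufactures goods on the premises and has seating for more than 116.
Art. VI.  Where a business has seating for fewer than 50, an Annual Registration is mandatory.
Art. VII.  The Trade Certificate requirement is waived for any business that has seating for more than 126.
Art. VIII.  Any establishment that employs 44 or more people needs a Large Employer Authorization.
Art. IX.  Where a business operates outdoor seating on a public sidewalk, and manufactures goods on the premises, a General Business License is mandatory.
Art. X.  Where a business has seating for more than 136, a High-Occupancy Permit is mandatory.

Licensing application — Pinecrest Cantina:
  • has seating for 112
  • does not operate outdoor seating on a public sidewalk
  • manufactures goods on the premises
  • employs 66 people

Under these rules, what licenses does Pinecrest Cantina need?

General Business Certificate, Large Employer Authorization, Trade Certificate

Art. I. seating 112 ≥ 82 → Commercial Authorization not required.
Art. II. employees 66 < 83 → Trade Certificate required.
Art. III. employees 66 > 48; manufactures goods on the premises → General Business Certificate required.
Art. IV. employees 66 > 17 → Annual Authorization not required.
Art. V. manufactures goods on the premises; seating 112 ≤ 116 → Standard Registration not required.
Art. VI. seating 112 ≥ 50 → Annual Registration not required.
Art. VII. seating 112 ≤ 126 → Trade Certificate exemption does not apply.
Art. VIII. employees 66 ≥ 44 → Large Employer Authorization required.
Art. IX. does not operate outdoor seating on a public sidewalk; manufactures goods on the premises → General Business License not required.
Art. X. seating 112 ≤ 136 → High-Occupancy Permit not required.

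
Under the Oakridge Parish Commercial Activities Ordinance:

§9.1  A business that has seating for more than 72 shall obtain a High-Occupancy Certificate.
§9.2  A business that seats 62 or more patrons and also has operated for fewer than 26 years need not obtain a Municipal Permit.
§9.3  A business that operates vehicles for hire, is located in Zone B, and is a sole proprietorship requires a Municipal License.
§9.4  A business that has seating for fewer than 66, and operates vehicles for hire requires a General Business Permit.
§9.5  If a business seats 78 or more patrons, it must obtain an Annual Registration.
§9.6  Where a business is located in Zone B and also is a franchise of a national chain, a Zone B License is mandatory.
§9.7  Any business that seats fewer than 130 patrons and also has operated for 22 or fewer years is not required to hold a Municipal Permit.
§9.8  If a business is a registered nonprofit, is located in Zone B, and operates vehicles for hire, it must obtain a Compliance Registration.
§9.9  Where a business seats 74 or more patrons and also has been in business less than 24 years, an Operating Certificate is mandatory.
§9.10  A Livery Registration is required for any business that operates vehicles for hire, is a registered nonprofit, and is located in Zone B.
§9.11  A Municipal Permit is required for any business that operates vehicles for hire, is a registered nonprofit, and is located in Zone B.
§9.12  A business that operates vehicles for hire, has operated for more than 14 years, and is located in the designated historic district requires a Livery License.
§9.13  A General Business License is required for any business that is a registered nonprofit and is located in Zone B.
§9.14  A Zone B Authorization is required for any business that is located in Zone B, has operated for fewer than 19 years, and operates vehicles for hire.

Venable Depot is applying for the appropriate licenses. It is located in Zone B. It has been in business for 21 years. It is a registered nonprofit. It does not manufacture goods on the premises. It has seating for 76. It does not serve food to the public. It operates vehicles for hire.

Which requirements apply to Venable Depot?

Compliance Registration, General Business License, High-Occupancy Certificate, Livery Registration, Operating Certificate

§9.1 seating 76 > 72 → High-Occupancy Certificate required.
§9.2 seating 76 ≥ 62; years in business 21 < 26 → exempt from Municipal Permit.
§9.3 operates vehicles for hire; is located in Zone B; is a registered nonprofit (not: is a sole proprietorship) → Municipal License not required.
§9.4 seating 76 ≥ 66; operates vehicles for hire → General Business Permit not required.
§9.5 seating 76 < 78 → Annual Registration not required.
§9.6 is located in Zone B; is a registered nonprofit (not: is a franchise of a national chain) → Zone B License not required.
§9.7 seating 76 < 130; years in business 21 ≤ 22 → exempt from Municipal Permit.
§9.8 is a registered nonprofit; is located in Zone B; operates vehicles for hire → Compliance Registration required.
§9.9 seating 76 ≥ 74; years in business 21 < 24 → Operating Certificate required.
§9.10 operates vehicles for hire; is a registered nonprofit; is located in Zone B → Livery Registration required.
§9.11 operates vehicles for hire; is a registered nonprofit; is located in Zone B → Municipal Permit required.
§9.12 operates vehicles for hire; years in business 21 > 14; is located in Zone B (not: is located in the designated historic district) → Livery License not required.
§9.13 is a registered nonprofit; is located in Zone B → General Business License required.
§9.14 is located in Zone B; years in business 21 ≥ 19; operates vehicles for hire → Zone B Authorization not required.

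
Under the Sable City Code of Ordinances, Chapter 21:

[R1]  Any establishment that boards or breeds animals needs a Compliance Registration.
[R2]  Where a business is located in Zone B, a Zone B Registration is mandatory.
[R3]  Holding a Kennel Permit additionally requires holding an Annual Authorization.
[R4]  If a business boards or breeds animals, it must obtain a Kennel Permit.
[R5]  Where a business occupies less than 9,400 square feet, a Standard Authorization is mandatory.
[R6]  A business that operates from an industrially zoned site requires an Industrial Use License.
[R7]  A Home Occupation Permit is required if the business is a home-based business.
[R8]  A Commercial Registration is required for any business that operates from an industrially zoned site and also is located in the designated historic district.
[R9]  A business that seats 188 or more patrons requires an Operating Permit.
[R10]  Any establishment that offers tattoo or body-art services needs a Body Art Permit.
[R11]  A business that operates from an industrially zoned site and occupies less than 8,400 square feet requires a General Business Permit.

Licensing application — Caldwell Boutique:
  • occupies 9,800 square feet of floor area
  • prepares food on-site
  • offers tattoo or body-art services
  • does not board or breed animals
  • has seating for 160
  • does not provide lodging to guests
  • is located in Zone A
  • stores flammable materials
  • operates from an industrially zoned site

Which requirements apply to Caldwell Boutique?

Body Art Permit, Industrial Use License

[R1] does not board or breed animals → Compliance Registration not required.
[R2] is located in Zone A (not: is located in Zone B) → Zone B Registration not required.
[R3] Kennel Permit is not required → no effect.
[R4] does not board or breed animals → Kennel Permit not required.
[R5] floor area 9,800 square feet ≥ 9,400 square feet → Standard Authorization not required.
[R6] operates from an industrially zoned site → Industrial Use License required.
[R7] operates from an industrially zoned site (not: is a home-based business) → Home Occupation Permit not required.
[R8] operates from an industrially zoned site; is located in Zone A (not: is located in the designated historic district) → Commercial Registration not required.
[R9] seating 160 < 188 → Operating Permit not required.
[R10] offers tattoo or body-art services → Body Art Permit required.
[R11] operates from an industrially zoned site; floor area 9,800 square feet ≥ 8,400 square feet → General Business Permit not required.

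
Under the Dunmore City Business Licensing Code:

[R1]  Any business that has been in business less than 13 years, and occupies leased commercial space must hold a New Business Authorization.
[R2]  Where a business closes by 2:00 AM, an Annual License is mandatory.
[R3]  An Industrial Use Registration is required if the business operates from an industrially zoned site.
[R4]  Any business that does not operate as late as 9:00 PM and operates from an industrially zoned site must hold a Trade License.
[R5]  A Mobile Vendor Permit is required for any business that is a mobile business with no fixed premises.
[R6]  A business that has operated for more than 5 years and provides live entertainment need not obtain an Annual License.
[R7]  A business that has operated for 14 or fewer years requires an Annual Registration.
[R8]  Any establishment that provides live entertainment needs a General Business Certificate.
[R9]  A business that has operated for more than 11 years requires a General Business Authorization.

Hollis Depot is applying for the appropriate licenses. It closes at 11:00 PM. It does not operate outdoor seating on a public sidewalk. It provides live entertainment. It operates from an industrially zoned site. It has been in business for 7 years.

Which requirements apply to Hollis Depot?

[R1] years in business 7 < 13; operates from an industrially zoned site (not: occupies leased commercial space) → New Business Authorization not required.
[R2] closes 11:00 PM, at/before 2:00 AM → Annual License required.
[R3] operates from an industrially zoned site → Industrial Use Registration required.
[R4] closes 11:00 PM, after 9:00 PM; operates from an industrially zoned site → Trade License not required.
[R5] operates from an industrially zoned site (not: is a mobile business with no fixed premises) → Mobile Vendor Permit not required.
[R6] years in business 7 > 5; provides live entertainment → exempt from Annual License.
[R7] years in business 7 ≤ 14 → Annual Registration required.
[R8] provides live entertainment → General Business Certificate required.
[R9] years in business 7 ≤ 11 → General Business Authorization not required.

Annual Registration, General Business Certificate, Industrial Use Registration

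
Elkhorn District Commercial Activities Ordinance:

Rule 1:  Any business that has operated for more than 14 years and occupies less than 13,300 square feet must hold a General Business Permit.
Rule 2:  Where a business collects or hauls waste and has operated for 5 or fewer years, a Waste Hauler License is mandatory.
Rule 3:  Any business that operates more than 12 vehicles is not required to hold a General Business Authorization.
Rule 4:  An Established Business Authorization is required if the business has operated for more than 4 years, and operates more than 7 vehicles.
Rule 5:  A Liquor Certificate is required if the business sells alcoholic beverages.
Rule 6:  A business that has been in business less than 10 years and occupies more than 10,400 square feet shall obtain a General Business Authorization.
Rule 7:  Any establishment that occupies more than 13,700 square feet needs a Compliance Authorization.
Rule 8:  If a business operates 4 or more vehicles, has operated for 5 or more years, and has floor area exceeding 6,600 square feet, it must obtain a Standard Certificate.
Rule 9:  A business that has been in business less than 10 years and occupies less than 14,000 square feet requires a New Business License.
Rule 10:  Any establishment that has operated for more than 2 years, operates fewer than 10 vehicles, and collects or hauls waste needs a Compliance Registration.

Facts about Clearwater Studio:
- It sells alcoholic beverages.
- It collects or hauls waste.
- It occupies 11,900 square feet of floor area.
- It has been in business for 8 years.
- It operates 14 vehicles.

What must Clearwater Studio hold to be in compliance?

Rule 1: years in business 8 ≤ 14; floor area 11,900 square feet < 13,300 square feet → General Business Permit not required.
Rule 2: collects or hauls waste; years in business 8 > 5 → Waste Hauler License not required.
Rule 3: vehicles 14 > 12 → exempt from General Business Authorization.
Rule 4: years in business 8 > 4; vehicles 14 > 7 → Established Business Authorization required.
Rule 5: sells alcoholic beverages → Liquor Certificate required.
Rule 6: years in business 8 < 10; floor area 11,900 square feet > 10,400 square feet → General Business Authorization required.
Rule 7: floor area 11,900 square feet ≤ 13,700 square feet → Compliance Authorization not required.
Rule 8: vehicles 14 ≥ 4; years in business 8 ≥ 5; floor area 11,900 square feet > 6,600 square feet → Standard Certificate required.
Rule 9: years in business 8 < 10; floor area 11,900 square feet < 14,000 square feet → New Business License required.
Rule 10: years in business 8 > 2; vehicles 14 ≥ 10; collects or hauls waste → Compliance Registration not required.

Established Business Authorization, Liquor Certificate, New Business License, Standard Certificate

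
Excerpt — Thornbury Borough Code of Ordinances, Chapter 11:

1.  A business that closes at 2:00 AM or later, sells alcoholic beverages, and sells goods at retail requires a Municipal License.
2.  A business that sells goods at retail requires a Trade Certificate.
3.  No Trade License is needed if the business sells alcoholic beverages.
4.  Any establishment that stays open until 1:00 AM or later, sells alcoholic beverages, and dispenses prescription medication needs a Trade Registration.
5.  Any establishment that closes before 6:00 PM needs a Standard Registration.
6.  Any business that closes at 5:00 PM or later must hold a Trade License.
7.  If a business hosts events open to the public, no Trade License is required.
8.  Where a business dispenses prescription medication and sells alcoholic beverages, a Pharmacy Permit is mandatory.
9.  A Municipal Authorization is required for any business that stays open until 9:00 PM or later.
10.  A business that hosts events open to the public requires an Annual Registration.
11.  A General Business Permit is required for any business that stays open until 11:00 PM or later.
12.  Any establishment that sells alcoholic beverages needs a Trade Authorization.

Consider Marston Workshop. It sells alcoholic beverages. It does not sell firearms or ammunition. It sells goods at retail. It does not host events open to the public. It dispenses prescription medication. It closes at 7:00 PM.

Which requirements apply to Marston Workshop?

1. closes 7:00 PM, at/before 2:00 AM; sells alcoholic beverages; sells goods at retail → Municipal License not required.
2. sells goods at retail → Trade Certificate required.
3. sells alcoholic beverages → exempt from Trade License.
4. closes 7:00 PM, at/before 1:00 AM; sells alcoholic beverages; dispenses prescription medication → Trade Registration not required.
5. closes 7:00 PM, after 6:00 PM → Standard Registration not required.
6. closes 7:00 PM, after 5:00 PM → Trade License required.
7. does not host events open to the public → Trade License exemption does not apply.
8. dispenses prescription medication; sells alcoholic beverages → Pharmacy Permit required.
9. closes 7:00 PM, at/before 9:00 PM → Municipal Authorization not required.
10. does not host events open to the public → Annual Registration not required.
11. closes 7:00 PM, at/before 11:00 PM → General Business Permit not required.
12. sells alcoholic beverages → Trade Authorization required.

Pharmacy Permit, Trade Authorization, Trade Certificate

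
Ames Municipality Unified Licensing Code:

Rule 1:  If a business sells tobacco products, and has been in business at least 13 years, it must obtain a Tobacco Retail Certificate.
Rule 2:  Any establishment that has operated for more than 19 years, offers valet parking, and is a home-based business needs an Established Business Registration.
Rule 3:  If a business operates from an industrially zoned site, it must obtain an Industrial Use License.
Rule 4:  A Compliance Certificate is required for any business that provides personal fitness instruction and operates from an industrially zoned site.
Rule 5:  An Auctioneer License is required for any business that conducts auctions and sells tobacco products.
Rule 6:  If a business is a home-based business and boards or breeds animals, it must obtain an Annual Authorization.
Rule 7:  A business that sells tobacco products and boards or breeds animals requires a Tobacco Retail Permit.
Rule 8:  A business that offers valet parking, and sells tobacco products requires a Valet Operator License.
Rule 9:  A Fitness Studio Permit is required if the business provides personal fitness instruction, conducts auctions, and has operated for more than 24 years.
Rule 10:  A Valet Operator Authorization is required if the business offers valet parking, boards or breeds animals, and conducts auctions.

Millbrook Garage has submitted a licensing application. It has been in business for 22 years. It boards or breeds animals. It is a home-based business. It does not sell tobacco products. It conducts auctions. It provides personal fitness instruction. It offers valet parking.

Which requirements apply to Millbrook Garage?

Rule 1: does not sell tobacco products; years in business 22 ≥ 13 → Tobacco Retail Certificate not required.
Rule 2: years in business 22 > 19; offers valet parking; is a home-based business → Established Business Registration required.
Rule 3: is a home-based business (not: operates from an industrially zoned site) → Industrial Use License not required.
Rule 4: provides personal fitness instruction; is a home-based business (not: operates from an industrially zoned site) → Compliance Certificate not required.
Rule 5: conducts auctions; does not sell tobacco products → Auctioneer License not required.
Rule 6: is a home-based business; boards or breeds animals → Annual Authorization required.
Rule 7: does not sell tobacco products; boards or breeds animals → Tobacco Retail Permit not required.
Rule 8: offers valet parking; does not sell tobacco products → Valet Operator License not required.
Rule 9: provides personal fitness instruction; conducts auctions; years in business 22 ≤ 24 → Fitness Studio Permit not required.
Rule 10: offers valet parking; boards or breeds animals; conducts auctions → Valet Operator Authorization required.

Annual Authorization, Established Business Registration, Valet Operator Authorization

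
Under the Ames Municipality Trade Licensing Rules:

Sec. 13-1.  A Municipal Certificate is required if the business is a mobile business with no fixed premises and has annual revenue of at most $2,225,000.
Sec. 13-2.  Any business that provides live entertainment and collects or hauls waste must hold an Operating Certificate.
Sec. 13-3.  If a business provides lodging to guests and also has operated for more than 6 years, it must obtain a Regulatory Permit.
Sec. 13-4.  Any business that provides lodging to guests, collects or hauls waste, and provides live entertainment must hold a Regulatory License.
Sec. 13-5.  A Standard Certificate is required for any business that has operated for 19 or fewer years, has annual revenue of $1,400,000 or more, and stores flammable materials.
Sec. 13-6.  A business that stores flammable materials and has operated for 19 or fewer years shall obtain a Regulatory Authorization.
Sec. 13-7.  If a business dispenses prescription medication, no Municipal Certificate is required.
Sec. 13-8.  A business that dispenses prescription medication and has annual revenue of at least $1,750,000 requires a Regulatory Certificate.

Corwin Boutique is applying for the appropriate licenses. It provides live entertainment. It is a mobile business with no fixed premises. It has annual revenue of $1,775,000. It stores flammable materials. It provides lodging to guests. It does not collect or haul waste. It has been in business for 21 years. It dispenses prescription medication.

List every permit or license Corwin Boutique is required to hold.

Sec. 13-1. is a mobile business with no fixed premises; revenue $1,775,000 ≤ $2,225,000 → Municipal Certificate required.
Sec. 13-2. provides live entertainment; does not collect or haul waste → Operating Certificate not required.
Sec. 13-3. provides lodging to guests; years in business 21 > 6 → Regulatory Permit required.
Sec. 13-4. provides lodging to guests; does not collect or haul waste; provides live entertainment → Regulatory License not required.
Sec. 13-5. years in business 21 > 19; revenue $1,775,000 ≥ $1,400,000; stores flammable materials → Standard Certificate not required.
Sec. 13-6. stores flammable materials; years in business 21 > 19 → Regulatory Authorization not required.
Sec. 13-7. dispenses prescription medication → exempt from Municipal Certificate.
Sec. 13-8. dispenses prescription medication; revenue $1,775,000 ≥ $1,750,000 → Regulatory Certificate required.

Regulatory Certificate, Regulatory Permit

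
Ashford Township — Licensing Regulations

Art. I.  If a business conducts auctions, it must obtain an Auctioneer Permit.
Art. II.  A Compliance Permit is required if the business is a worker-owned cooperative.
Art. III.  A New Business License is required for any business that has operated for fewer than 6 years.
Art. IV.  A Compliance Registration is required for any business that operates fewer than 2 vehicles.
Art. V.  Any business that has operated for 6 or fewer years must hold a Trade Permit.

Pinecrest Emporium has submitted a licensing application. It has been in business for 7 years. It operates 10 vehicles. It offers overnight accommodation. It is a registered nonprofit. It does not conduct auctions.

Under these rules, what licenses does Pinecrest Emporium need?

Art. I. does not conduct auctions → Auctioneer Permit not required.
Art. II. is a registered nonprofit (not: is a worker-owned cooperative) → Compliance Permit not required.
Art. III. years in business 7 ≥ 6 → New Business License not required.
Art. IV. vehicles 10 ≥ 2 → Compliance Registration not required.
Art. V. years in business 7 > 6 → Trade Permit not required.

None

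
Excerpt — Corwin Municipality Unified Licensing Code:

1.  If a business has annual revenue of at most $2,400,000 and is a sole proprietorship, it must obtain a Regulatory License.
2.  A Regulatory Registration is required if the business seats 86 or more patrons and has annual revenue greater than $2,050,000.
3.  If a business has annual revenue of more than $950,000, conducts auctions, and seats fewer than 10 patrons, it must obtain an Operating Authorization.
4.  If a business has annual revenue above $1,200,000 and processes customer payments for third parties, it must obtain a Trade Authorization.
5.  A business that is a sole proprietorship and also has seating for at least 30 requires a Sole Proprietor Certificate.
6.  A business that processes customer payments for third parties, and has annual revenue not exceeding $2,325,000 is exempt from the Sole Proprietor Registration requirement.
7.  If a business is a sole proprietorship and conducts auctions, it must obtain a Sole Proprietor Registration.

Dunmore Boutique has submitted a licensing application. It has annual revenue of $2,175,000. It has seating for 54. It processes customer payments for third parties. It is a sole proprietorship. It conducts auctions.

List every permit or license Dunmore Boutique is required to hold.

Regulatory License, Sole Proprietor Certificate, Trade Authorization

1. revenue $2,175,000 ≤ $2,400,000; is a sole proprietorship → Regulatory License required.
2. seating 54 < 86; revenue $2,175,000 > $2,050,000 → Regulatory Registration not required.
3. revenue $2,175,000 > $950,000; conducts auctions; seating 54 ≥ 10 → Operating Authorization not required.
4. revenue $2,175,000 > $1,200,000; processes customer payments for third parties → Trade Authorization required.
5. is a sole proprietorship; seating 54 ≥ 30 → Sole Proprietor Certificate required.
6. processes customer payments for third parties; revenue $2,175,000 ≤ $2,325,000 → exempt from Sole Proprietor Registration.
7. is a sole proprietorship; conducts auctions → Sole Proprietor Registration required.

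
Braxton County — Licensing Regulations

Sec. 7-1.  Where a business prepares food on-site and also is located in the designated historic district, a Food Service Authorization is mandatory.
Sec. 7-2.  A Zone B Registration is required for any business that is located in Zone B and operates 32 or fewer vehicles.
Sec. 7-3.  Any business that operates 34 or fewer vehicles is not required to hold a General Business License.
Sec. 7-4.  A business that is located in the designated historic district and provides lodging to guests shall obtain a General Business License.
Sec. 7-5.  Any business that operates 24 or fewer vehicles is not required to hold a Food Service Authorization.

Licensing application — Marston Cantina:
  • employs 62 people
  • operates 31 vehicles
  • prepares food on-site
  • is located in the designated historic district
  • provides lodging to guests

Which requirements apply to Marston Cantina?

Food Service Authorization

Sec. 7-1. prepares food on-site; is located in the designated historic district → Food Service Authorization required.
Sec. 7-2. is located in the designated historic district (not: is located in Zone B); vehicles 31 ≤ 32 → Zone B Registration not required.
Sec. 7-3. vehicles 31 ≤ 34 → exempt from General Business License.
Sec. 7-4. is located in the designated historic district; provides lodging to guests → General Business License required.
Sec. 7-5. vehicles 31 > 24 → Food Service Authorization exemption does not apply.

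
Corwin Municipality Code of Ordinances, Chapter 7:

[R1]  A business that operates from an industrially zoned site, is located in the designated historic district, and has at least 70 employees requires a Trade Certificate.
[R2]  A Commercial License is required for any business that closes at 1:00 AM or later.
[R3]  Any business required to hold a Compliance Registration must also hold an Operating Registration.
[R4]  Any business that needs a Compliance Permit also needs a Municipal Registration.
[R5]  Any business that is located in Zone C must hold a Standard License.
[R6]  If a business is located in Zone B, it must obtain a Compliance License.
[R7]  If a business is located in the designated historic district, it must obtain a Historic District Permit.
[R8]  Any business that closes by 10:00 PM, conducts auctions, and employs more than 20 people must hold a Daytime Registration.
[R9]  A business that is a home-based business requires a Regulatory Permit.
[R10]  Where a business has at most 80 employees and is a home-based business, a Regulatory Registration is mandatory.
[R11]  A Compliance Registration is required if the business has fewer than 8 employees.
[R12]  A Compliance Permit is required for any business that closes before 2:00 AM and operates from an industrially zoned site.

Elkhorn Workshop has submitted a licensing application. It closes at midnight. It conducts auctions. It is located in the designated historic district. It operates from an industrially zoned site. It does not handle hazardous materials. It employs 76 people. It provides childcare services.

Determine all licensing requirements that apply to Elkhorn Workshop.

[R1] operates from an industrially zoned site; is located in the designated historic district; employees 76 ≥ 70 → Trade Certificate required.
[R2] closes midnight, at/before 1:00 AM → Commercial License not required.
[R3] Compliance Registration is not required → no effect.
[R4] Compliance Permit is required → Municipal Registration also required.
[R5] is located in the designated historic district (not: is located in Zone C) → Standard License not required.
[R6] is located in the designated historic district (not: is located in Zone B) → Compliance License not required.
[R7] is located in the designated historic district → Historic District Permit required.
[R8] closes midnight, after 10:00 PM; conducts auctions; employees 76 > 20 → Daytime Registration not required.
[R9] operates from an industrially zoned site (not: is a home-based business) → Regulatory Permit not required.
[R10] employees 76 ≤ 80; operates from an industrially zoned site (not: is a home-based business) → Regulatory Registration not required.
[R11] employees 76 ≥ 8 → Compliance Registration not required.
[R12] closes midnight, at/before 2:00 AM; operates from an industrially zoned site → Compliance Permit required.

Compliance Permit, Historic District Permit, Municipal Registration, Trade Certificate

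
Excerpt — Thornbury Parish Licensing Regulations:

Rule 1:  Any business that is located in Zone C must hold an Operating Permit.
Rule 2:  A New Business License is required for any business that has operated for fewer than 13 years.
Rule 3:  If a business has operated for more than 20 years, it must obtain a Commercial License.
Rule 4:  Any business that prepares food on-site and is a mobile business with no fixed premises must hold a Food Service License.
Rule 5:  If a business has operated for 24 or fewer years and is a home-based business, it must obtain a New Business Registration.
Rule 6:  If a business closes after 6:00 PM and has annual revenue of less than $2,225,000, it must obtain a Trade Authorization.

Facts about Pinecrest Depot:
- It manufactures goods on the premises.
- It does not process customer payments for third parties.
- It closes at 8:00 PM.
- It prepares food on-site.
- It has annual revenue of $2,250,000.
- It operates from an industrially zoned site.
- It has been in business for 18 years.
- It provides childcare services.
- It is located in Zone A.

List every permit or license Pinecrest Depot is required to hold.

None

Rule 1: is located in Zone A (not: is located in Zone C) → Operating Permit not required.
Rule 2: years in business 18 ≥ 13 → New Business License not required.
Rule 3: years in business 18 ≤ 20 → Commercial License not required.
Rule 4: prepares food on-site; operates from an industrially zoned site (not: is a mobile business with no fixed premises) → Food Service License not required.
Rule 5: years in business 18 ≤ 24; operates from an industrially zoned site (not: is a home-based business) → New Business Registration not required.
Rule 6: closes 8:00 PM, after 6:00 PM; revenue $2,250,000 ≥ $2,225,000 → Trade Authorization not required.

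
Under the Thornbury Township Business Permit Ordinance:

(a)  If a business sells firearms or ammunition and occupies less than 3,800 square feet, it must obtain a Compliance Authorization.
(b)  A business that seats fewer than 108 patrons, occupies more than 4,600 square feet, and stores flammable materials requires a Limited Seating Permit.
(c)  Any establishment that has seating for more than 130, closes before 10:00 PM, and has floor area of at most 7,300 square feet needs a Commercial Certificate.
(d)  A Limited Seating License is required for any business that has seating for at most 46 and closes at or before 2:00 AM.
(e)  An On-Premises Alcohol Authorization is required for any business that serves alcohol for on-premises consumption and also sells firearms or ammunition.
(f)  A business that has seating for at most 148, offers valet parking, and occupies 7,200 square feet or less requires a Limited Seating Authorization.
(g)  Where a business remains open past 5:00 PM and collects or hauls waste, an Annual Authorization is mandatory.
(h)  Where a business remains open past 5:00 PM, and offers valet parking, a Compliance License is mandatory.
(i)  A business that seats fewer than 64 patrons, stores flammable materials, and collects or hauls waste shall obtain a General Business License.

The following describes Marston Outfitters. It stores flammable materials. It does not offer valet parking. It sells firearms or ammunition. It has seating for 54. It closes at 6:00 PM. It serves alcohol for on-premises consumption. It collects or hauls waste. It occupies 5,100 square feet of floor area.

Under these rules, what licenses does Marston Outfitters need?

(a) sells firearms or ammunition; floor area 5,100 square feet ≥ 3,800 square feet → Compliance Authorization not required.
(b) seating 54 < 108; floor area 5,100 square feet > 4,600 square feet; stores flammable materials → Limited Seating Permit required.
(c) seating 54 ≤ 130; closes 6:00 PM, at/before 10:00 PM; floor area 5,100 square feet ≤ 7,300 square feet → Commercial Certificate not required.
(d) seating 54 > 46; closes 6:00 PM, at/before 2:00 AM → Limited Seating License not required.
(e) serves alcohol for on-premises consumption; sells firearms or ammunition → On-Premises Alcohol Authorization required.
(f) seating 54 ≤ 148; does not offer valet parking; floor area 5,100 square feet ≤ 7,200 square feet → Limited Seating Authorization not required.
(g) closes 6:00 PM, after 5:00 PM; collects or hauls waste → Annual Authorization required.
(h) closes 6:00 PM, after 5:00 PM; does not offer valet parking → Compliance License not required.
(i) seating 54 < 64; stores flammable materials; collects or hauls waste → General Business License required.

Annual Authorization, General Business License, Limited Seating Permit, On-Premises Alcohol Authorization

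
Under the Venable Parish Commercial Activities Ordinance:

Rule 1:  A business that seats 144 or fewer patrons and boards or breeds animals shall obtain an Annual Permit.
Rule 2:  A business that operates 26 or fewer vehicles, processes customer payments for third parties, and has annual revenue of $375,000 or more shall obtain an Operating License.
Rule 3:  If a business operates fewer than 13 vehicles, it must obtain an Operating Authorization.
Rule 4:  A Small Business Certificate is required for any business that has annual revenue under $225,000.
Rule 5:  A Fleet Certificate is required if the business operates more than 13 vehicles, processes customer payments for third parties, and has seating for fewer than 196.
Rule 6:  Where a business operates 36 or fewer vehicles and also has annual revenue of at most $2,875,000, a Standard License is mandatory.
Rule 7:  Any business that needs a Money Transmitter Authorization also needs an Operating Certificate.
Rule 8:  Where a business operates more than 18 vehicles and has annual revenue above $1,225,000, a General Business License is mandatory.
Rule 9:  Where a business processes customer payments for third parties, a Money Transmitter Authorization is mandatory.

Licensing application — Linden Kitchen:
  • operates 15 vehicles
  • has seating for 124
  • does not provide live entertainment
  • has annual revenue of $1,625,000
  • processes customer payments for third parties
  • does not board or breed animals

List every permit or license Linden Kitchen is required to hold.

Rule 1: seating 124 ≤ 144; does not board or breed animals → Annual Permit not required.
Rule 2: vehicles 15 ≤ 26; processes customer payments for third parties; revenue $1,625,000 ≥ $375,000 → Operating License required.
Rule 3: vehicles 15 ≥ 13 → Operating Authorization not required.
Rule 4: revenue $1,625,000 ≥ $225,000 → Small Business Certificate not required.
Rule 5: vehicles 15 > 13; processes customer payments for third parties; seating 124 < 196 → Fleet Certificate required.
Rule 6: vehicles 15 ≤ 36; revenue $1,625,000 ≤ $2,875,000 → Standard License required.
Rule 7: Money Transmitter Authorization is required → Operating Certificate also required.
Rule 8: vehicles 15 ≤ 18; revenue $1,625,000 > $1,225,000 → General Business License not required.
Rule 9: processes customer payments for third parties → Money Transmitter Authorization required.

Fleet Certificate, Money Transmitter Authorization, Operating Certificate, Operating License, Standard License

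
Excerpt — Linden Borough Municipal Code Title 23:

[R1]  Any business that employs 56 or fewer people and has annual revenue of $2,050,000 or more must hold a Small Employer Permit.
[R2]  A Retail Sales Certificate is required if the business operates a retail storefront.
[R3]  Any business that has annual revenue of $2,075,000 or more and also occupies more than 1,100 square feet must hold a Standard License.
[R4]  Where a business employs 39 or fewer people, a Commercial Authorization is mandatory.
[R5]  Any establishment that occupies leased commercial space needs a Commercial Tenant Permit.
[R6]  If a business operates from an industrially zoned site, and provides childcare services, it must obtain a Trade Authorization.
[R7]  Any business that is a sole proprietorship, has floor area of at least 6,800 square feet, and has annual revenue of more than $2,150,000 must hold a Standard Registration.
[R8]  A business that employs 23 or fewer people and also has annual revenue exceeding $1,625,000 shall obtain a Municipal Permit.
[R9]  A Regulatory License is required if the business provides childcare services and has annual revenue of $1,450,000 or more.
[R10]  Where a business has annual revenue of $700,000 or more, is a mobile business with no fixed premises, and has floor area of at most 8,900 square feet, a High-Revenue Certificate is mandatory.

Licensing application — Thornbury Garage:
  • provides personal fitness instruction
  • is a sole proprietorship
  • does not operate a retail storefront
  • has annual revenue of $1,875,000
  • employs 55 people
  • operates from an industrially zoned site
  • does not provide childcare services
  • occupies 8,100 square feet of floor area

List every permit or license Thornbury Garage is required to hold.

None

[R1] employees 55 ≤ 56; revenue $1,875,000 < $2,050,000 → Small Employer Permit not required.
[R2] does not operate a retail storefront → Retail Sales Certificate not required.
[R3] revenue $1,875,000 < $2,075,000; floor area 8,100 square feet > 1,100 square feet → Standard License not required.
[R4] employees 55 > 39 → Commercial Authorization not required.
[R5] operates from an industrially zoned site (not: occupies leased commercial space) → Commercial Tenant Permit not required.
[R6] operates from an industrially zoned site; does not provide childcare services → Trade Authorization not required.
[R7] is a sole proprietorship; floor area 8,100 square feet ≥ 6,800 square feet; revenue $1,875,000 ≤ $2,150,000 → Standard Registration not required.
[R8] employees 55 > 23; revenue $1,875,000 > $1,625,000 → Municipal Permit not required.
[R9] does not provide childcare services; revenue $1,875,000 ≥ $1,450,000 → Regulatory License not required.
[R10] revenue $1,875,000 ≥ $700,000; operates from an industrially zoned site (not: is a mobile business with no fixed premises); floor area 8,100 square feet ≤ 8,900 square feet → High-Revenue Certificate not required.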